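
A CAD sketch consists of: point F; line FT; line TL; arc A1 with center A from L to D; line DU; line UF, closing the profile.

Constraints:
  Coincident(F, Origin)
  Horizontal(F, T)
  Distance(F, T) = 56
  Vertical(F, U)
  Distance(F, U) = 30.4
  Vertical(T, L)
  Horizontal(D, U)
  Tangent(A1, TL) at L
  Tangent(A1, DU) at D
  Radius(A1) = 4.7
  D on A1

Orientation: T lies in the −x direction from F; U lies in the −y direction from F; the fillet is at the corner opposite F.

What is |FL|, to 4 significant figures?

61.62

F is at the origin; FT is horizontal with |FT| = 56.0 and T on the −x side, so T = (-56.00, 0.000). F and U share the same x with |FU| = 30.4 and U on the −y side, so U = (0.000, -30.40). The virtual corner opposite F is at (-56.00, -30.40). Since A1 is tangent to TL there, AL ⟂ TL and tangency of A1 to DU means the radius AD is perpendicular to DU, with radius 4.7, so the center A sits 4.7 in from both sides at A = (-51.30, -25.70). That places the tangent points at L = (-56.00, -25.70) on TL and D = (-51.30, -30.40) on DU. Then |FL| = |L − F| = 61.62.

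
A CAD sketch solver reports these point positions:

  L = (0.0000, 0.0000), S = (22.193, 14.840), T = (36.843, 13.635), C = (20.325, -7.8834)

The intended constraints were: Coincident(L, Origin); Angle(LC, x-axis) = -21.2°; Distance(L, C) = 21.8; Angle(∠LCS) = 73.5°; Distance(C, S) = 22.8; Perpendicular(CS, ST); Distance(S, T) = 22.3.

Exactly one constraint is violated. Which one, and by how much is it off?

Distance(S, T) = 22.3 — off by 7.60.

L = (0.00, 0.00) ✓; LC at -21.20° ✓; |LC| = 21.80 ✓; ∠LCS = 73.50° ✓; |CS| = 22.80 ✓; ∠(CS, ST) = 90.00° ✓; |ST| = 14.70 ✗.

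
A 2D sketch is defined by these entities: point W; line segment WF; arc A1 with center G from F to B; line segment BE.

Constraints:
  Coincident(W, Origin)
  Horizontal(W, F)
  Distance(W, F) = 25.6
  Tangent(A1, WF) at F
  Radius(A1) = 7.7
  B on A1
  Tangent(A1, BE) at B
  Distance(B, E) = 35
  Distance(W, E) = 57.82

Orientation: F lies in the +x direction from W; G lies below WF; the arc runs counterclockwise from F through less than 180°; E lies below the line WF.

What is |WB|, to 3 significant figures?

23.4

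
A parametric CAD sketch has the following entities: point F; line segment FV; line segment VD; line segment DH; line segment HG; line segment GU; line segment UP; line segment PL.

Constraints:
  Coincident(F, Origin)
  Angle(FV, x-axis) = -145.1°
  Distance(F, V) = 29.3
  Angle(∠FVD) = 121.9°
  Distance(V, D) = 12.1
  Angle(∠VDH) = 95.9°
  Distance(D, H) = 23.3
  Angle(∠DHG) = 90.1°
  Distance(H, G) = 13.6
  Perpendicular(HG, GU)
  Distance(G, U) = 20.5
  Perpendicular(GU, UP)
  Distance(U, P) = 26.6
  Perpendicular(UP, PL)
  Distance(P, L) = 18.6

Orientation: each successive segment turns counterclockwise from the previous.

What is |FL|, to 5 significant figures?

42.994

F is at the origin; FV runs at -145.1° with length 29.3, so V = (-24.030, -16.764). ∠FVD = 121.9° gives VD at -87.000° from the x-axis; with |VD| = 12.1, D = (-23.397, -28.847). ∠VDH = 95.9° gives DH at -2.9000° from the x-axis; with |DH| = 23.3, H = (-0.12702, -30.026). ∠DHG = 90.1° gives HG at 87.000° from the x-axis; with |HG| = 13.6, G = (0.58475, -16.445). HG is perpendicular to GU, so GU runs at 177.00°; with |GU| = 20.5, U = (-19.887, -15.372). GU ⟂ UP, so UP runs at -93.000°; with |UP| = 26.6, P = (-21.279, -41.935). The perpendicularity gives PL at right angles to UP, so PL runs at -3.0000°; with |PL| = 18.6, L = (-2.7048, -42.909). Then |FL| = |L − F| = 42.994.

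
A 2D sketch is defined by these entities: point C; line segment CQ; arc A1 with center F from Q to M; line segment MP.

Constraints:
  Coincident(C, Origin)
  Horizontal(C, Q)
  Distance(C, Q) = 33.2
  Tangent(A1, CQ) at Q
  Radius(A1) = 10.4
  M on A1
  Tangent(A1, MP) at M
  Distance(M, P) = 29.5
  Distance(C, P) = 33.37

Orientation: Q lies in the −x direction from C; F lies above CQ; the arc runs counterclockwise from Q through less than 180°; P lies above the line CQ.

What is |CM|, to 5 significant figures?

24.624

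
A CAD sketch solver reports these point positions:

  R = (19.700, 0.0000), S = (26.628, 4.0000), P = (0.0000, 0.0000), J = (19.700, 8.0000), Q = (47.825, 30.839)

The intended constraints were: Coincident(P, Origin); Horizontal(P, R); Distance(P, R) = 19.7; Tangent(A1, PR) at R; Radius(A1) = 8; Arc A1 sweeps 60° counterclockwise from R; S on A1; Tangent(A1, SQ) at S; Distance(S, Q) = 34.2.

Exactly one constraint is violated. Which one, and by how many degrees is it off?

Tangent(A1, SQ) at S — off by 8.30°.

P = (0.00, 0.00) ✓; P.y = 0.00, R.y = 0.00 ✓; |PR| = 19.70 ✓; ∠(JR, RP) = 90.00° ✓; |JR| = 8.000 ✓; bearing(J→S) − bearing(J→R) = 60.00° ✓; |JS| = 8.000 ✓; ∠(JS, SQ) = 98.30° ✗; |SQ| = 34.20 ✓.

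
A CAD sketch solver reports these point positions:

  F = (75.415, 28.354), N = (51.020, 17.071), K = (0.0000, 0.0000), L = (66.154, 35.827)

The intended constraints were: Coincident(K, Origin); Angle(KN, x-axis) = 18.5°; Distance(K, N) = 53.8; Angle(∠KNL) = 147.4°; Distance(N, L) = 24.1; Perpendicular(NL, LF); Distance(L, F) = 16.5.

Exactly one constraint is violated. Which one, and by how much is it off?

Distance(L, F) = 16.5 — off by 4.60.

K = (0.00, 0.00) ✓; KN at 18.50° ✓; |KN| = 53.80 ✓; ∠KNL = 147.4° ✓; |NL| = 24.10 ✓; ∠(NL, LF) = 90.00° ✓; |LF| = 11.90 ✗.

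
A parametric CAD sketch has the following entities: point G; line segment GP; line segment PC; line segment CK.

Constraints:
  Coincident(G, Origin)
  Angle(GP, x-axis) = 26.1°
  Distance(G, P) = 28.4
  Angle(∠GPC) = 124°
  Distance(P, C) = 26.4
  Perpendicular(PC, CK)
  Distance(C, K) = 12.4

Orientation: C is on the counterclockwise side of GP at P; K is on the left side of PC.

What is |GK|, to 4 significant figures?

43.73

G is at the origin; GP runs at 26.1° with length 28.4, so P = 28.4·(cos 26.1°, sin 26.1°) = (25.50, 12.49). ∠GPC = 124.0°, so PC runs at 26.1° + (180° − 124.0°) = 82.10° from the x-axis; with |PC| = 26.4, C = P + 26.4·(cos 82.10°, sin 82.10°) = (29.13, 38.64). The perpendicularity gives CK at right angles to PC; with |CK| = 12.4 on the left of PC, K = C + 12.4·(-0.9905, 0.1374) = (16.85, 40.35). Then |GK| = |K − G| = 43.73.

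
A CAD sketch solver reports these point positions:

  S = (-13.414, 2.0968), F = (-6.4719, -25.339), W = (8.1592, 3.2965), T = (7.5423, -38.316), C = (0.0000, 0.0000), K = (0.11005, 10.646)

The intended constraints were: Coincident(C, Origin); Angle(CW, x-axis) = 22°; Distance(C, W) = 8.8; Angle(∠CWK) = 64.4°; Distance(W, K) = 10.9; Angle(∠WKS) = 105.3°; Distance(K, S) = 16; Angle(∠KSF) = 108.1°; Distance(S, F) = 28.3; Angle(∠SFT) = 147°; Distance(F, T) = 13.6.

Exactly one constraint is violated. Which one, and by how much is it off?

Distance(F, T) = 13.6 — off by 5.50.

C = (0.00, 0.00) ✓; CW at 22.00° ✓; |CW| = 8.800 ✓; ∠CWK = 64.40° ✓; |WK| = 10.90 ✓; ∠WKS = 105.3° ✓; |KS| = 16.00 ✓; ∠KSF = 108.1° ✓; |SF| = 28.30 ✓; ∠SFT = 147.0° ✓; |FT| = 19.10 ✗.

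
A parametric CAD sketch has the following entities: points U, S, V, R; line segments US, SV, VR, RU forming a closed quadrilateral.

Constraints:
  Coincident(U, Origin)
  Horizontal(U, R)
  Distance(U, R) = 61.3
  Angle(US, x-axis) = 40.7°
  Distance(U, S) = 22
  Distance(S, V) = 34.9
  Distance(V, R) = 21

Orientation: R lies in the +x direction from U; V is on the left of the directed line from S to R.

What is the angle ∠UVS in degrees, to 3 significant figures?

13.0°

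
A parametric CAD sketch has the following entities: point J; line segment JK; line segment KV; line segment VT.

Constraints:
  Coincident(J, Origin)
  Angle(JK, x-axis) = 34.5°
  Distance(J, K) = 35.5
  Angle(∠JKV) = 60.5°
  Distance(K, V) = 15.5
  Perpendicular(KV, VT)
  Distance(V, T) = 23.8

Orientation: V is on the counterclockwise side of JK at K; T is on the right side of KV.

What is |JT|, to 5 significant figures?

54.733

J is at the origin; JK runs at 34.5° with length 35.5, so K = 35.5·(cos 34.5°, sin 34.5°) = (29.256, 20.107). ∠JKV = 60.5°, so KV runs at 34.5° + (180° − 60.5°) = 154.00° from the x-axis; with |KV| = 15.5, V = K + 15.5·(cos 154.00°, sin 154.00°) = (15.325, 26.902). The perpendicularity gives VT at right angles to KV; with |VT| = 23.8 on the right of KV, T = V + 23.8·(0.43837, 0.89879) = (25.758, 48.293). Then |JT| = |T − J| = 54.733.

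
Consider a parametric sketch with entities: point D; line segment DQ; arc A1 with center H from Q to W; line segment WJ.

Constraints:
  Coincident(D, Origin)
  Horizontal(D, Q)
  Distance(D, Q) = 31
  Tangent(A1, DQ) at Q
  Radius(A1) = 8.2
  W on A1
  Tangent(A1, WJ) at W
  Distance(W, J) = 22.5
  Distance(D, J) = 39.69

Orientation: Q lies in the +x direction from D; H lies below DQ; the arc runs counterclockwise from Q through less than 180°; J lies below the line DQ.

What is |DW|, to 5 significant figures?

24.461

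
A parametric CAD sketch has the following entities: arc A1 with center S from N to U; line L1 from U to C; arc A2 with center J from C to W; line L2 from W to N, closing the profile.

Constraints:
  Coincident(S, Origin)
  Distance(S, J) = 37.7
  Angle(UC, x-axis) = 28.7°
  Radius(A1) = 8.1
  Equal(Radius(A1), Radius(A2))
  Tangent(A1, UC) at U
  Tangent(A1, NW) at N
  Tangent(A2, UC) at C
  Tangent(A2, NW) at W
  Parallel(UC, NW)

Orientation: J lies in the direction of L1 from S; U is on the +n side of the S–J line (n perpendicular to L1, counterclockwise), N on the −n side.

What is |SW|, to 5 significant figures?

38.560

Tangency of A1 to both parallel lines with radius 8.1 puts U and N at S ± 8.1·n: U = (-3.8898, 7.1049), N = (3.8898, -7.1049). Equal radii place C and W the same way about J: C = J + 8.1·n = (29.179, 25.209), W = J − 8.1·n = (36.958, 11.000). Then |SW| = |W − S| = 38.560.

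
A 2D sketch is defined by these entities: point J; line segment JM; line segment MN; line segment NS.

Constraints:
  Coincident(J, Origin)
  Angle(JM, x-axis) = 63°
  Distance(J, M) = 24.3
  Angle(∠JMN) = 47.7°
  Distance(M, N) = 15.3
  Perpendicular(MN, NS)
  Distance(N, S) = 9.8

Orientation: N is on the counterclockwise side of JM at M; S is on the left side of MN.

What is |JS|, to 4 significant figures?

8.241

J is at the origin; JM runs at 63.0° with length 24.3, so M = 24.3·(cos 63.0°, sin 63.0°) = (11.03, 21.65). ∠JMN = 47.7°, so MN runs at 63.0° + (180° − 47.7°) = 195.3° from the x-axis; with |MN| = 15.3, N = M + 15.3·(cos 195.3°, sin 195.3°) = (-3.726, 17.61). MN is perpendicular to NS; with |NS| = 9.8 on the left of MN, S = N + 9.8·(0.2639, -0.9646) = (-1.140, 8.162). Then |JS| = |S − J| = 8.241.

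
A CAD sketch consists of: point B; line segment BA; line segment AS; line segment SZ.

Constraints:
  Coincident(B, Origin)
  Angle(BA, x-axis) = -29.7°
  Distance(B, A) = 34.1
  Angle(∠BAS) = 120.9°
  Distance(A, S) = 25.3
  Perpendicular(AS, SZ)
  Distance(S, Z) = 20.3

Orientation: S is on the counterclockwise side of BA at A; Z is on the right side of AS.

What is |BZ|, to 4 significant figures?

65.49

B is at the origin; BA runs at -29.7° with length 34.1, so A = 34.1·(cos -29.7°, sin -29.7°) = (29.62, -16.90). ∠BAS = 120.9°, so AS runs at -29.7° + (180° − 120.9°) = 29.40° from the x-axis; with |AS| = 25.3, S = A + 25.3·(cos 29.40°, sin 29.40°) = (51.66, -4.475). AS ⟂ SZ; with |SZ| = 20.3 on the right of AS, Z = S + 20.3·(0.4909, -0.8712) = (61.63, -22.16). Then |BZ| = |Z − B| = 65.49.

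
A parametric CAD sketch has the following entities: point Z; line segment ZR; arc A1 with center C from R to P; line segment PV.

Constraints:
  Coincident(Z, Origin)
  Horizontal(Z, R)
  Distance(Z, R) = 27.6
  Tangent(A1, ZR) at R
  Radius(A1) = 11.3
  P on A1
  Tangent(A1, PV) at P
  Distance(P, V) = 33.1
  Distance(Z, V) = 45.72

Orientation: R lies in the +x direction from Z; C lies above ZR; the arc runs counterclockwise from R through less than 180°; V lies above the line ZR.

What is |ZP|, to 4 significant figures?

40.65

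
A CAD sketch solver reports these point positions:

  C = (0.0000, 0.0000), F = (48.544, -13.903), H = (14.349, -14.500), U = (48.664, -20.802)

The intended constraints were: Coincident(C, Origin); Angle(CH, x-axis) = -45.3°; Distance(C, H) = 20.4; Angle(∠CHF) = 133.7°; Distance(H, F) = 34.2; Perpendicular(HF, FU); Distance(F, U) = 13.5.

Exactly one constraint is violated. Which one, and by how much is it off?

Distance(F, U) = 13.5 — off by 6.60.

C = (0.00, 0.00) ✓; CH at -45.30° ✓; |CH| = 20.40 ✓; ∠CHF = 133.7° ✓; |HF| = 34.20 ✓; ∠(HF, FU) = 90.00° ✓; |FU| = 6.900 ✗.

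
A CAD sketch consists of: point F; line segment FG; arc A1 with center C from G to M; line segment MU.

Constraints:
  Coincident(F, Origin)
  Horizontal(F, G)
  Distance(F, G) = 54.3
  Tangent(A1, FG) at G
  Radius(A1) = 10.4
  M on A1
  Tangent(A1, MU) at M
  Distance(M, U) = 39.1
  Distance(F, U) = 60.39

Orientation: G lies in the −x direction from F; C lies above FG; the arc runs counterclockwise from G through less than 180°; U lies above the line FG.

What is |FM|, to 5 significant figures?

44.891

F is at the origin; FG is horizontal with |FG| = 54.3 and G on the −x side, so G = (-54.300, 0.0000). A1 meets FG tangentially, so CG is at right angles to FG, so C = G + (0, 10.4) = (-54.300, 10.400). Since CM ⟂ MU (tangency), |CU| = √(10.4² + 39.1²) = 40.459 regardless of where M sits on A1. So U lies on both circle(F, 60.39) and circle(C, 40.459); the above-FG intersection is U = (-37.604, 47.254). M is the foot of the tangent from U: M = (-44.042, 8.6875).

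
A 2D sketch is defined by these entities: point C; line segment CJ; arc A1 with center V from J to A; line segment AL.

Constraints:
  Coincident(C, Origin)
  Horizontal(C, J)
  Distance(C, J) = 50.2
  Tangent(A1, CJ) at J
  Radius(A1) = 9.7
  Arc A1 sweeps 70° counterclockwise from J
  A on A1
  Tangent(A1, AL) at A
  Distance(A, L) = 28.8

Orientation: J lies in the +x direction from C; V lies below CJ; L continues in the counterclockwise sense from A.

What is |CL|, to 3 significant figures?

45.8

C is at the origin; CJ is horizontal with |CJ| = 50.2 and J on the +x side, so J = (50.2, 0.00). Since A1 is tangent to CJ there, VJ ⟂ CJ, so V = J + (0, -9.7) = (50.2, -9.70). On A1, J sits at bearing 90° from V; a 70° counterclockwise sweep puts A at bearing 160°, so A = V + 9.7·(cos 160°, sin 160°) = (41.1, -6.38). A1 meets AL tangentially, so VA is at right angles to AL, so AL runs along (−sin 160°, cos 160°); with |AL| = 28.8, L = (31.2, -33.4). Then |CL| = |L − C| = 45.8.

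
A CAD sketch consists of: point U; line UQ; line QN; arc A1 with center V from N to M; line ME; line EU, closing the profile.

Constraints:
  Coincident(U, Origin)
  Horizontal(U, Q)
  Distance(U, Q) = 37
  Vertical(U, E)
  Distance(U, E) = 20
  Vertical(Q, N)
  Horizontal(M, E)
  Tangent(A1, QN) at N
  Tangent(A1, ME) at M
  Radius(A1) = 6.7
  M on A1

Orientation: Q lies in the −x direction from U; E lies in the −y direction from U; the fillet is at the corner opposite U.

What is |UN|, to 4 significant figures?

39.32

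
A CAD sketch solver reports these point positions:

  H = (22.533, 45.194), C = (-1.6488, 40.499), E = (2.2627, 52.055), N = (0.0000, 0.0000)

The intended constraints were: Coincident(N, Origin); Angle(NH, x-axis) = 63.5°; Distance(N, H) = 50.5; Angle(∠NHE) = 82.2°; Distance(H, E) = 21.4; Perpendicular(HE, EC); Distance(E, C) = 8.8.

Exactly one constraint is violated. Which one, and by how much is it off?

Distance(E, C) = 8.8 — off by 3.40.

N = (0.00, 0.00) ✓; NH at 63.50° ✓; |NH| = 50.50 ✓; ∠NHE = 82.20° ✓; |HE| = 21.40 ✓; ∠(HE, EC) = 90.00° ✓; |EC| = 12.20 ✗.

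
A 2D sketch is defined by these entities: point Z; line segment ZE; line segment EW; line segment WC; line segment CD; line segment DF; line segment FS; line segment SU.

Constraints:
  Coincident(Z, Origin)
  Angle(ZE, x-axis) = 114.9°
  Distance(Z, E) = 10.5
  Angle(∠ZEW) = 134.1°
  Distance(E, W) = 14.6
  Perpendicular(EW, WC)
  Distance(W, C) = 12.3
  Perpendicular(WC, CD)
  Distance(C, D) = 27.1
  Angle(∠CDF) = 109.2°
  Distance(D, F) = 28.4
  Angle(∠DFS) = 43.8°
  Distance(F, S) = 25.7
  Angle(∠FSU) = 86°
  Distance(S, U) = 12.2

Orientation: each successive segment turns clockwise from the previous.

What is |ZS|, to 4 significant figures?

13.34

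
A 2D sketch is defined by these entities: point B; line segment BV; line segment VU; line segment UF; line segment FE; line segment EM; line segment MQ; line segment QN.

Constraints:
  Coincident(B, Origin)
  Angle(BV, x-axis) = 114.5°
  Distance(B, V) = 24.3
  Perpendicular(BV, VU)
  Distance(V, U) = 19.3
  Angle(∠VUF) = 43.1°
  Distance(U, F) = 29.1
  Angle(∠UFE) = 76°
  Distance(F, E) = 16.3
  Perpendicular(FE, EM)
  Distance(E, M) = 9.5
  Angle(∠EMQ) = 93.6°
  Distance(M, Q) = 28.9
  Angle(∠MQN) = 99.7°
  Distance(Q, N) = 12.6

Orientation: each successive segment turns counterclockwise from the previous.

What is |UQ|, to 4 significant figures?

25.88

B is at the origin; BV runs at 114.5° with length 24.3, so V = (-10.08, 22.11). BV is perpendicular to VU, so VU runs at -155.5°; with |VU| = 19.3, U = (-27.64, 14.11). ∠VUF = 43.1° gives UF at -18.60° from the x-axis; with |UF| = 29.1, F = (-0.05924, 4.827). ∠UFE = 76.0° gives FE at 85.40° from the x-axis; with |FE| = 16.3, E = (1.248, 21.07). FE ⟂ EM, so EM runs at 175.4°; with |EM| = 9.5, M = (-8.221, 21.84). ∠EMQ = 93.6° gives MQ at -98.20° from the x-axis; with |MQ| = 28.9, Q = (-12.34, -6.768). Then |UQ| = |Q − U| = 25.88.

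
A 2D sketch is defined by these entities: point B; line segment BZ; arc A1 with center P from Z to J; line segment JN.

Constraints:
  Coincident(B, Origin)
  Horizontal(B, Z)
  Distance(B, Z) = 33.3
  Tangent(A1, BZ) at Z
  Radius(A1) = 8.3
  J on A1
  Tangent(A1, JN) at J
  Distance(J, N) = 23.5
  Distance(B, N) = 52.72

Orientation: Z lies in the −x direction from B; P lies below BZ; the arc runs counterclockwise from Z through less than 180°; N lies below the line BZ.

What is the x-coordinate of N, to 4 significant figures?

-42.22

B is at the origin; BZ is horizontal with |BZ| = 33.3 and Z on the −x side, so Z = (-33.30, 0.000). A1 meets BZ tangentially, so PZ is at right angles to BZ, so P = Z + (0, -8.3) = (-33.30, -8.300). Since PJ ⟂ JN (tangency), |PN| = √(8.3² + 23.5²) = 24.92 regardless of where J sits on A1. So N lies on both circle(B, 52.72) and circle(P, 24.92); the below-BZ intersection is N = (-42.22, -31.57). J is the foot of the tangent from N: J = (-41.60, -8.079).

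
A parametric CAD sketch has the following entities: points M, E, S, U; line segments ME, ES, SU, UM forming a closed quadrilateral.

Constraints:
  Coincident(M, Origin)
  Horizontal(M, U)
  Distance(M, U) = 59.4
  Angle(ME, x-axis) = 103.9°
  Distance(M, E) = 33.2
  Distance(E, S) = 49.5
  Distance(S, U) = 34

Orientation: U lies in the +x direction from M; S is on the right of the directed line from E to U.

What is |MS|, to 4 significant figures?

25.97

M is at the origin; M and U share the same y with |MU| = 59.4 and U in +x, so U = (59.4, 0). ME runs at 103.9° with |ME| = 33.2, so E = (-7.976, 32.23). S is determined by |ES| = 49.5 and |SU| = 34.0 together: it lies at the intersection of circle(E, 49.5) and circle(U, 34.0). With |EU| = 74.69, the foot of the radical line on EU is 46.01 from E and the perpendicular offset is √(49.5² − 46.01²) = 18.26. Taking the right-of-EU solution: S = (25.65, -4.100).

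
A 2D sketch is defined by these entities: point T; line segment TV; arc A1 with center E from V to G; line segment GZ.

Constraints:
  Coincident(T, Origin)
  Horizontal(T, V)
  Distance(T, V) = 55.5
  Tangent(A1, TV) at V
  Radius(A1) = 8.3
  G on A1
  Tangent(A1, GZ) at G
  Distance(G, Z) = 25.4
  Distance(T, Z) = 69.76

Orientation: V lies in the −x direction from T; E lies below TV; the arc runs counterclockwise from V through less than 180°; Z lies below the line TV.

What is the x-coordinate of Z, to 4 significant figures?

-60.62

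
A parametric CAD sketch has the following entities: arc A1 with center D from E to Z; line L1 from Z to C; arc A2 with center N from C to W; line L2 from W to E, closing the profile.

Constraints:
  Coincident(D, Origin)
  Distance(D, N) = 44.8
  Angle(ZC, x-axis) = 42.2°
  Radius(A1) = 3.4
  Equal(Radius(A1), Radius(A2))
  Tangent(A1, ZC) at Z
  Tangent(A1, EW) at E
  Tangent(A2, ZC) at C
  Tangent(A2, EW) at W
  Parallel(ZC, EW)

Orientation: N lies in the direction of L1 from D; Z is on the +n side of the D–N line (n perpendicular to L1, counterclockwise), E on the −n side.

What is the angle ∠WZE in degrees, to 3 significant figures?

81.4°

Tangency of A1 to both parallel lines with radius 3.4 puts Z and E at D ± 3.4·n: Z = (-2.28, 2.52), E = (2.28, -2.52). Equal radii place C and W the same way about N: C = N + 3.4·n = (30.9, 32.6), W = N − 3.4·n = (35.5, 27.6). Then cos ∠WZE = ZW·ZE / (|ZW||ZE|), giving 81.4°.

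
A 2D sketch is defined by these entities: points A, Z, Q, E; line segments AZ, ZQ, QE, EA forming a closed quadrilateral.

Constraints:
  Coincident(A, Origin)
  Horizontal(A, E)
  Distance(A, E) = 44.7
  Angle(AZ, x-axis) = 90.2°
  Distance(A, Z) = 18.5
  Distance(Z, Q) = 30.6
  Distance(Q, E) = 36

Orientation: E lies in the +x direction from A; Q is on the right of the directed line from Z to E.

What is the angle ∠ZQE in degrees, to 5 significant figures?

92.960°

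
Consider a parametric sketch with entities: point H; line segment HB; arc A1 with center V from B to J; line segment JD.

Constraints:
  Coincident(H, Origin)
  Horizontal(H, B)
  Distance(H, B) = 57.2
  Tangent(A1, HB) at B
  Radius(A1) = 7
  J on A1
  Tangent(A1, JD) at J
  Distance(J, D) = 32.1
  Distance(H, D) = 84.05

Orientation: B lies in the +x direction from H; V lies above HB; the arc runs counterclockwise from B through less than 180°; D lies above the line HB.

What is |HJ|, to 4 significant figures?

63.65

Checks: |HB| = 57.20 ✓; |VJ| = 7.000 ✓; ∠(VJ, JD) = 90.00° ✓; |JD| = 32.10 ✓; |HD| = 84.05 ✓.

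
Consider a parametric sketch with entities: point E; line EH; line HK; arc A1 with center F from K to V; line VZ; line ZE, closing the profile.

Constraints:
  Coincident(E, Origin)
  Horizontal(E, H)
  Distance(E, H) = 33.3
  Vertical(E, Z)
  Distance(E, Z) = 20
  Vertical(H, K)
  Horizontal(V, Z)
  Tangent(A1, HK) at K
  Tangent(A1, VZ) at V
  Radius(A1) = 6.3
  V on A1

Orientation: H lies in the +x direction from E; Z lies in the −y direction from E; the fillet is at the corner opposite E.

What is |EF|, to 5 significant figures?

30.277

EZ is vertical with |EZ| = 20.0 and Z on the −y side, so Z = (0.0000, -20.000). The virtual corner opposite E is at (33.300, -20.000). The tangent condition forces FK to be normal to HK and A1 meets VZ tangentially, so FV is at right angles to VZ, with radius 6.3, so the center F sits 6.3 in from both sides at F = (27.000, -13.700). Then |EF| = |F − E| = 30.277.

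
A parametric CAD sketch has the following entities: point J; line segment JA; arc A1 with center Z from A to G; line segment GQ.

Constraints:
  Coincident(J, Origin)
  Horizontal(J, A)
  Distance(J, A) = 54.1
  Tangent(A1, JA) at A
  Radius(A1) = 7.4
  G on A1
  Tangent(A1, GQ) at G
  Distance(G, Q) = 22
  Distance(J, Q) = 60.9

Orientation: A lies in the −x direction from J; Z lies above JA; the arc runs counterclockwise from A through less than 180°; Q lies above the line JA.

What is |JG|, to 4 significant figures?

47.87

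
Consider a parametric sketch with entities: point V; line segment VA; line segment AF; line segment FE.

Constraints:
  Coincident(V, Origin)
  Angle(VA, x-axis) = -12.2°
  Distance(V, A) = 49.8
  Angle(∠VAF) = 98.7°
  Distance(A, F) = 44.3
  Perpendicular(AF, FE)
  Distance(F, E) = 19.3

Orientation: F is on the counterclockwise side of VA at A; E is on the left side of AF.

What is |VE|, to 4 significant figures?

59.85

V is at the origin; VA runs at -12.2° with length 49.8, so A = 49.8·(cos -12.2°, sin -12.2°) = (48.68, -10.52). ∠VAF = 98.7°, so AF runs at -12.2° + (180° − 98.7°) = 69.10° from the x-axis; with |AF| = 44.3, F = A + 44.3·(cos 69.10°, sin 69.10°) = (64.48, 30.86). The perpendicularity gives FE at right angles to AF; with |FE| = 19.3 on the left of AF, E = F + 19.3·(-0.9342, 0.3567) = (46.45, 37.75). Then |VE| = |E − V| = 59.85.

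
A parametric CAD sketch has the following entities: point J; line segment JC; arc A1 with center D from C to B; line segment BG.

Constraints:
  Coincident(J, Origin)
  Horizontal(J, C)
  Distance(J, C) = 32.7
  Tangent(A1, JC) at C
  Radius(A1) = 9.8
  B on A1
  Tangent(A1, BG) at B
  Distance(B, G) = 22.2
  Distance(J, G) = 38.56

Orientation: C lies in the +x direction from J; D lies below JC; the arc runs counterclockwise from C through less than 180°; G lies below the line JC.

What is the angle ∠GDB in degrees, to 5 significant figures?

66.181°

Checks: |DB| = 9.800 ✓; ∠(DB, BG) = 90.00° ✓; |BG| = 22.20 ✓; |JG| = 38.56 ✓.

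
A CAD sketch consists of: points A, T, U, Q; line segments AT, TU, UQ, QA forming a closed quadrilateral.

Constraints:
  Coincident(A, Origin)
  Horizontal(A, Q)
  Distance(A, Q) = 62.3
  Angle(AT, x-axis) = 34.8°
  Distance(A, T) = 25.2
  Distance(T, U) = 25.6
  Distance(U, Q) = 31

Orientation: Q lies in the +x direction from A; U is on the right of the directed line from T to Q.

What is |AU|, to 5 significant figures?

33.508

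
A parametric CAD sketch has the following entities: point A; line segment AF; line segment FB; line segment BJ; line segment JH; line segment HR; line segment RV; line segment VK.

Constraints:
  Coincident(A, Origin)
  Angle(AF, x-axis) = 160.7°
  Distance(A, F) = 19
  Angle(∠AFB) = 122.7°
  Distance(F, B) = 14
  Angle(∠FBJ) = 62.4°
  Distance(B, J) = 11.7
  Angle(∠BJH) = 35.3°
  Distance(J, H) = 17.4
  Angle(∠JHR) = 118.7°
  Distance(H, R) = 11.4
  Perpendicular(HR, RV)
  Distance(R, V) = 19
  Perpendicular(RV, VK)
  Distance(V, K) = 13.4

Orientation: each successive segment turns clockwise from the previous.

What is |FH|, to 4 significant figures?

9.290

A is at the origin; AF runs at 160.7° with length 19.0, so F = (-17.93, 6.280). ∠AFB = 122.7° gives FB at 103.4° from the x-axis; with |FB| = 14.0, B = (-21.18, 19.90). ∠FBJ = 62.4° gives BJ at -14.20° from the x-axis; with |BJ| = 11.7, J = (-9.834, 17.03). ∠BJH = 35.3° gives JH at -158.9° from the x-axis; with |JH| = 17.4, H = (-26.07, 10.76). Then |FH| = |H − F| = 9.290.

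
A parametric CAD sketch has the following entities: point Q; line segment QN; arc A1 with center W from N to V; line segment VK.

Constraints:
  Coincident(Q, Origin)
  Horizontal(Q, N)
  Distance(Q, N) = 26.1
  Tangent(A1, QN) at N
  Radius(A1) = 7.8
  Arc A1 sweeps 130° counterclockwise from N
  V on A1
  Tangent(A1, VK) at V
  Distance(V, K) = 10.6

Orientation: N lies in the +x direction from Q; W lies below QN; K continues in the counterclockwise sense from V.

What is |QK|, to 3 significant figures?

34.1

Q is at the origin; Q and N share the same y with |QN| = 26.1 and N on the +x side, so N = (26.1, 0.00). A1 meets QN tangentially, so WN is at right angles to QN, so W = N + (0, -7.8) = (26.1, -7.80). On A1, N sits at bearing 90° from W; a 130° counterclockwise sweep puts V at bearing 220°, so V = W + 7.8·(cos 220°, sin 220°) = (20.1, -12.8). Tangency of A1 to VK means the radius WV is perpendicular to VK, so VK runs along (−sin 220°, cos 220°); with |VK| = 10.6, K = (26.9, -20.9). Then |QK| = |K − Q| = 34.1.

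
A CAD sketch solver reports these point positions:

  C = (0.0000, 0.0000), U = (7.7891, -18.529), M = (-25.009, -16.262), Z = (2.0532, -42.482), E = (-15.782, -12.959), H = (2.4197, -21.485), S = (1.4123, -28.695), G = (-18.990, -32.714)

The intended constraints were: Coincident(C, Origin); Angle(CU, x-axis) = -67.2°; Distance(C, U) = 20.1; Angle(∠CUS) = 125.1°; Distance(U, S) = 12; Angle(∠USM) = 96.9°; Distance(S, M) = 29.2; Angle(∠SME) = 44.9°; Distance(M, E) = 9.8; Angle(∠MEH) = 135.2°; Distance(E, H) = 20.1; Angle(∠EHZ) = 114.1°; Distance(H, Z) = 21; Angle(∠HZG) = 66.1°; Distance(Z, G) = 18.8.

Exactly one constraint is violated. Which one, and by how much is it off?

Distance(Z, G) = 18.8 — off by 4.40.

C = (0.00, 0.00) ✓; CU at -67.20° ✓; |CU| = 20.10 ✓; ∠CUS = 125.1° ✓; |US| = 12.00 ✓; ∠USM = 96.90° ✓; |SM| = 29.20 ✓; ∠SME = 44.90° ✓; |ME| = 9.800 ✓; ∠MEH = 135.2° ✓; |EH| = 20.10 ✓; ∠EHZ = 114.1° ✓; |HZ| = 21.00 ✓; ∠HZG = 66.10° ✓; |ZG| = 23.20 ✗.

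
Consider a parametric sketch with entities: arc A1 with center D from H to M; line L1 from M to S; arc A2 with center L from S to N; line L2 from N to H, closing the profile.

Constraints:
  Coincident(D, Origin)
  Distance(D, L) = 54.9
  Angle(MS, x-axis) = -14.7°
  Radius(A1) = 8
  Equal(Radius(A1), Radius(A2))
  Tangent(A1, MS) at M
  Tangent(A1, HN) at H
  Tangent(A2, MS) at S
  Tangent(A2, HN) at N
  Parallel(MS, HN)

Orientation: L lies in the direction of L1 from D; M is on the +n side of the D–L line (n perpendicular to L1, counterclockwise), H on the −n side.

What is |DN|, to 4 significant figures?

55.48

Tangency of A1 to both parallel lines with radius 8.0 puts M and H at D ± 8.0·n: M = (2.030, 7.738), H = (-2.030, -7.738). Equal radii place S and N the same way about L: S = L + 8.0·n = (55.13, -6.193), N = L − 8.0·n = (51.07, -21.67). Then |DN| = |N − D| = 55.48.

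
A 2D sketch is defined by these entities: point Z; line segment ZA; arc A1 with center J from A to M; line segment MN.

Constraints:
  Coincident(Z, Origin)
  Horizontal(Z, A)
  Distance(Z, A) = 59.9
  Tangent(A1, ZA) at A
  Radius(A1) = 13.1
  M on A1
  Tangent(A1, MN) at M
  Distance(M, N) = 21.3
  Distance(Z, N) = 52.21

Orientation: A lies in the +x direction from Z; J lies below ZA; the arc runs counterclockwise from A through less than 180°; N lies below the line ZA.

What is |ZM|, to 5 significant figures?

48.219

Checks: |JM| = 13.10 ✓; ∠(JM, MN) = 90.00° ✓; |MN| = 21.30 ✓; |ZN| = 52.21 ✓.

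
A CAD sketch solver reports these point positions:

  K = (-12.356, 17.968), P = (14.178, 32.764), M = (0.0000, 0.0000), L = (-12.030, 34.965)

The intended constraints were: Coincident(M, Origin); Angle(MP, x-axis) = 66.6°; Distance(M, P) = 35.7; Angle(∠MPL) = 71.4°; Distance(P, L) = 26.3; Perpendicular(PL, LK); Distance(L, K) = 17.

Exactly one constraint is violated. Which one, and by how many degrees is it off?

Perpendicular(PL, LK) — off by 3.70°.

M = (0.00, 0.00) ✓; MP at 66.60° ✓; |MP| = 35.70 ✓; ∠MPL = 71.40° ✓; |PL| = 26.30 ✓; ∠(PL, LK) = 93.70° ✗; |LK| = 17.00 ✓.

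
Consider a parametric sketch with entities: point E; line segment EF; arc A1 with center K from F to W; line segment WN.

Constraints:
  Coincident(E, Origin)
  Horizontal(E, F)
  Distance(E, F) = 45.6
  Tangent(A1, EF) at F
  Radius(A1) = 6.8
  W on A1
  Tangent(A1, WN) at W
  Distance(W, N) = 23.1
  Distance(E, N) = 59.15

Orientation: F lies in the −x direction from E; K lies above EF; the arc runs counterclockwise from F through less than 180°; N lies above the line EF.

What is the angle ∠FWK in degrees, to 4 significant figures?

30.57°

Checks: |KW| = 6.800 ✓; ∠(KW, WN) = 90.00° ✓; |WN| = 23.10 ✓; |EN| = 59.15 ✓.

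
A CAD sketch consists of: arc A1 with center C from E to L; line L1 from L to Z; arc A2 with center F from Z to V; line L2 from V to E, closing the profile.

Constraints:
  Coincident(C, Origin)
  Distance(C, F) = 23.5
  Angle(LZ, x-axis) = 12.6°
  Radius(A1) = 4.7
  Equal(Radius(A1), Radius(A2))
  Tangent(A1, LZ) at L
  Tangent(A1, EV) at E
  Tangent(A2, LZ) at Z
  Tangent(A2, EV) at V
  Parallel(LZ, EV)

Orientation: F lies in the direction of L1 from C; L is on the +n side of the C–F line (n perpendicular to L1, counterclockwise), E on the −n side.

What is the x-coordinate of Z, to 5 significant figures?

21.909

The slot axis is L1's direction at 12.6°, so u = (cos 12.6°, sin 12.6°) = (0.97592, 0.21814) and n = (−sin 12.6°, cos 12.6°) = (-0.21814, 0.97592). C is at the origin and F lies 23.5 along u from C, so F = 23.5·u = (22.934, 5.1264). Tangency of A1 to both parallel lines with radius 4.7 puts L and E at C ± 4.7·n: L = (-1.0253, 4.5868), E = (1.0253, -4.5868). Equal radii place Z and V the same way about F: Z = F + 4.7·n = (21.909, 9.7132), V = F − 4.7·n = (23.959, 0.53956). So Z.x = 21.909.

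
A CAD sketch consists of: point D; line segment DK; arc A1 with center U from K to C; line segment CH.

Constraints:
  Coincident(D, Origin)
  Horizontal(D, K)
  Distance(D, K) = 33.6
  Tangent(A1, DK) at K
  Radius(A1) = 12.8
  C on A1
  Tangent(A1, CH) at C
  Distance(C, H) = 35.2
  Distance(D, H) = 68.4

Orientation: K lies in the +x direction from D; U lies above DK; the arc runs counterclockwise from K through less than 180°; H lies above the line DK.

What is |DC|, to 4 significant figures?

47.68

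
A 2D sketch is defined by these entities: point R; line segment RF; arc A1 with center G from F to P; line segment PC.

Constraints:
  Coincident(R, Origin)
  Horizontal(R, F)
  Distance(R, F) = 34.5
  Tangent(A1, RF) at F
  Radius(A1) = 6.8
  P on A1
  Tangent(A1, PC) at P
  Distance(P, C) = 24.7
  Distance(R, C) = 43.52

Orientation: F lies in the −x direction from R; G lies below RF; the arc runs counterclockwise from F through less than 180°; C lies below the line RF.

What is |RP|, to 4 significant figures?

41.76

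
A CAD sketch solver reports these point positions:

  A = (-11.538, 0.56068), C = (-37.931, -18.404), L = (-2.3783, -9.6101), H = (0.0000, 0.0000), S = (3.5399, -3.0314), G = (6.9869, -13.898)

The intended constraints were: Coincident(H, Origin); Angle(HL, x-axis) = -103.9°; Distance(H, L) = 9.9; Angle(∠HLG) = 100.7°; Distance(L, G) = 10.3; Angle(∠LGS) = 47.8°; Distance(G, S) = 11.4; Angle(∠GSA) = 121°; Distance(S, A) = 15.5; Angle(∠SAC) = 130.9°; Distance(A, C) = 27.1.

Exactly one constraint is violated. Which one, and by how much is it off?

Distance(A, C) = 27.1 — off by 5.40.

H = (0.00, 0.00) ✓; HL at -103.9° ✓; |HL| = 9.900 ✓; ∠HLG = 100.7° ✓; |LG| = 10.30 ✓; ∠LGS = 47.80° ✓; |GS| = 11.40 ✓; ∠GSA = 121.0° ✓; |SA| = 15.50 ✓; ∠SAC = 130.9° ✓; |AC| = 32.50 ✗.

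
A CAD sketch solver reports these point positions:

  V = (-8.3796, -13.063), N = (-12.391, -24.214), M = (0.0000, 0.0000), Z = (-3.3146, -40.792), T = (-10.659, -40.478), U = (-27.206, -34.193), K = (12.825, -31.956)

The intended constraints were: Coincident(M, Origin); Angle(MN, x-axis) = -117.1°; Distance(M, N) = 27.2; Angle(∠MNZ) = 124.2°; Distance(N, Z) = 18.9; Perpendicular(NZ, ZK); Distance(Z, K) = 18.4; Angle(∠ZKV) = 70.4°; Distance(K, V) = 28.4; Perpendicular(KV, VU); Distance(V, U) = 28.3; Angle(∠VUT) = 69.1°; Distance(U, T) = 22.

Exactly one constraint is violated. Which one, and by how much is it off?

Distance(U, T) = 22 — off by 4.30.

M = (0.00, 0.00) ✓; MN at -117.1° ✓; |MN| = 27.20 ✓; ∠MNZ = 124.2° ✓; |NZ| = 18.90 ✓; ∠(NZ, ZK) = 90.00° ✓; |ZK| = 18.40 ✓; ∠ZKV = 70.40° ✓; |KV| = 28.40 ✓; ∠(KV, VU) = 90.00° ✓; |VU| = 28.30 ✓; ∠VUT = 69.10° ✓; |UT| = 17.70 ✗.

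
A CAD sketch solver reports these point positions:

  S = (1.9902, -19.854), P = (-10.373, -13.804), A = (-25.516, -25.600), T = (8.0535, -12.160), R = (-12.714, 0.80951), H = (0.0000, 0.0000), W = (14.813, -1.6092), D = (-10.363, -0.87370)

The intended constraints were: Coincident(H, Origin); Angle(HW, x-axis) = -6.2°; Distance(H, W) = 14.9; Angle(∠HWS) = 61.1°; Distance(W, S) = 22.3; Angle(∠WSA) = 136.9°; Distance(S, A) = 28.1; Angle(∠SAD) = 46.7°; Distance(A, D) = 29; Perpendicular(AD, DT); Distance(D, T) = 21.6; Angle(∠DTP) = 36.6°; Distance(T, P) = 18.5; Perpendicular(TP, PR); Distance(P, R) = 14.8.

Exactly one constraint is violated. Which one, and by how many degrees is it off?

Perpendicular(TP, PR) — off by 4.00°.

H = (0.00, 0.00) ✓; HW at -6.200° ✓; |HW| = 14.90 ✓; ∠HWS = 61.10° ✓; |WS| = 22.30 ✓; ∠WSA = 136.9° ✓; |SA| = 28.10 ✓; ∠SAD = 46.70° ✓; |AD| = 29.00 ✓; ∠(AD, DT) = 90.00° ✓; |DT| = 21.60 ✓; ∠DTP = 36.60° ✓; |TP| = 18.50 ✓; ∠(TP, PR) = 86.00° ✗; |PR| = 14.80 ✓.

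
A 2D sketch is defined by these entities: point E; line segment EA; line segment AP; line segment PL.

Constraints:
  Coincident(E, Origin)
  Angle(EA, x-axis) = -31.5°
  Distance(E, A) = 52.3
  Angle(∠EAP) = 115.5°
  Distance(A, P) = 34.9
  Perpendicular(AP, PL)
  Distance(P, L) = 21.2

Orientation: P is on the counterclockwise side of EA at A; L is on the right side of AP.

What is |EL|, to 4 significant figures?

89.31

E is at the origin; EA runs at -31.5° with length 52.3, so A = 52.3·(cos -31.5°, sin -31.5°) = (44.59, -27.33). ∠EAP = 115.5°, so AP runs at -31.5° + (180° − 115.5°) = 33.00° from the x-axis; with |AP| = 34.9, P = A + 34.9·(cos 33.00°, sin 33.00°) = (73.86, -8.319). The perpendicularity gives PL at right angles to AP; with |PL| = 21.2 on the right of AP, L = P + 21.2·(0.5446, -0.8387) = (85.41, -26.10). Then |EL| = |L − E| = 89.31.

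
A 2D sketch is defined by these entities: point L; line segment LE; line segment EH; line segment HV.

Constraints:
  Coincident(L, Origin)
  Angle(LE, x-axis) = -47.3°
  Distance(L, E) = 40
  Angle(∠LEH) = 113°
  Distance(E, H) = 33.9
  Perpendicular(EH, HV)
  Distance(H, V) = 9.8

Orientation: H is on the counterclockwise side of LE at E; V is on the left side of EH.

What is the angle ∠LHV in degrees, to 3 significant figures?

53.4°

L is at the origin; LE runs at -47.3° with length 40.0, so E = 40.0·(cos -47.3°, sin -47.3°) = (27.1, -29.4). ∠LEH = 113.0°, so EH runs at -47.3° + (180° − 113.0°) = 19.7° from the x-axis; with |EH| = 33.9, H = E + 33.9·(cos 19.7°, sin 19.7°) = (59.0, -18.0). The perpendicularity gives HV at right angles to EH; with |HV| = 9.8 on the left of EH, V = H + 9.8·(-0.337, 0.941) = (55.7, -8.74). Then cos ∠LHV = HL·HV / (|HL||HV|), giving 53.4°.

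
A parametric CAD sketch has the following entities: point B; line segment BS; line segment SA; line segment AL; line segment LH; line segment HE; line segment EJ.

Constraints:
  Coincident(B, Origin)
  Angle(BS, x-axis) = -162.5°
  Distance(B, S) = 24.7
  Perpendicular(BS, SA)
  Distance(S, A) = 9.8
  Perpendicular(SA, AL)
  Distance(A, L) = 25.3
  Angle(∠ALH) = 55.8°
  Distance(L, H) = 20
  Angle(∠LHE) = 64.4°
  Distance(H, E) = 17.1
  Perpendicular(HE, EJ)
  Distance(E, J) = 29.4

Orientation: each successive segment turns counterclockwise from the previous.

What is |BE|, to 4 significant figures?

20.85

∠ALH = 55.8° gives LH at 141.7° from the x-axis; with |LH| = 20.0, H = (-12.18, 3.230). ∠LHE = 64.4° gives HE at -102.7° from the x-axis; with |HE| = 17.1, E = (-15.94, -13.45). Then |BE| = |E − B| = 20.85.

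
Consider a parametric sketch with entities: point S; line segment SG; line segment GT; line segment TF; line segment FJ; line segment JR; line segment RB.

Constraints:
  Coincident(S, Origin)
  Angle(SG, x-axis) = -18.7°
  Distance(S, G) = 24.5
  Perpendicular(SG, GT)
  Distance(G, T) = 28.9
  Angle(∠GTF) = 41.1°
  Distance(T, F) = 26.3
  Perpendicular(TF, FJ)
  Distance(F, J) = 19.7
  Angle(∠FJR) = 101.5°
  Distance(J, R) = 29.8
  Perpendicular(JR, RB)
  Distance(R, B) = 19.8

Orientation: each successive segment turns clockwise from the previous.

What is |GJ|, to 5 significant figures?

4.5762

∠GTF = 41.1° gives TF at 112.40° from the x-axis; with |TF| = 26.3, F = (3.9188, -10.914). The perpendicularity gives FJ at right angles to TF, so FJ runs at 22.400°; with |FJ| = 19.7, J = (22.132, -3.4067). Then |GJ| = |J − G| = 4.5762.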